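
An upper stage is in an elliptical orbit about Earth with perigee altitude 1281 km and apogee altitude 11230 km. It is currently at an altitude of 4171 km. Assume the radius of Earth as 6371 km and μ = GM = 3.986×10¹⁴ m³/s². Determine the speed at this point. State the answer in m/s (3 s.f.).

v ≈ 6640 m/s

r_p = 6371 + 1281 = 7652.0 km = 7.6520×10⁶ m.
r_a = 6371 + 11230 = 17601 km = 1.7601×10⁷ m.
r = 6371 + 4171 = 10542 km = 1.054×10⁷ m.
Semi-major axis a = (r_p + r_a)/2 = 12626 km = 1.263×10⁷ m.
Vis-viva: v² = μ(2/r − 1/a) = 3.986×10¹⁴ × (1.897×10⁻⁷ − 7.920×10⁻⁸) = 4.405×10⁷ m²/s².
v = 6637 m/s.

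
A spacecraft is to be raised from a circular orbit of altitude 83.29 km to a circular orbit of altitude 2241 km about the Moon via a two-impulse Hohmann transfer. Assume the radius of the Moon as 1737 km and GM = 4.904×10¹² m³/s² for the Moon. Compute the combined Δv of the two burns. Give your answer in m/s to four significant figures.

Δv_total ≈ 511.8 m/s

r₁ = 1737 + 83.29 = 1820.3 km = 1.8203×10⁶ m.
r₂ = 1737 + 2241 = 3978.0 km = 3.9780×10⁶ m.
Transfer ellipse a_t = (r₁ + r₂)/2 = 2.899×10⁶ m.
At r₁: circular v_c1 = √(μ/r₁) = 1641 m/s; transfer-perilune v_p = √[μ(2/r₁ − 1/a_t)] = 1923 m/s.
Δv₁ = v_p − v_c1 = 281.3 m/s.
At r₂: circular v_c2 = √(μ/r₂) = 1110 m/s; transfer-apolune v_a = √[μ(2/r₂ − 1/a_t)] = 879.8 m/s.
Δv₂ = v_c2 − v_a = 230.5 m/s.
Total Δv = Δv₁ + Δv₂ = 511.8 m/s.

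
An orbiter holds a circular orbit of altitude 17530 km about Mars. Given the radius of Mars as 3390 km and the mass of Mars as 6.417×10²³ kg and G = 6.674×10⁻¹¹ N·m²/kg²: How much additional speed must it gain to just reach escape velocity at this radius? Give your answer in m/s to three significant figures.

Δv ≈ 593 m/s

μ = GM = 6.674×10⁻¹¹ × 6.417×10²³ = 4.283×10¹³ m³/s².
r = 3390 + 17530 = 20920 km = 2.0920×10⁷ m.
Circular speed v_c = √(μ/r) = 1431 m/s.
Escape speed v_esc = √(2μ/r) = √2 × v_c = 2023 m/s.
Δv = v_esc − v_c = 592.7 m/s.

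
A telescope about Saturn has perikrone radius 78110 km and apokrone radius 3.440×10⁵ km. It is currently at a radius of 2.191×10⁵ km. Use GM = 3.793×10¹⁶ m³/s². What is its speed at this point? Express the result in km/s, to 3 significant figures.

v ≈ 12.9 km/s

Semi-major axis a = (r_p + r_a)/2 = 2.1106×10⁵ km = 2.111×10⁸ m.
Vis-viva: v² = μ(2/r − 1/a) = 3.793×10¹⁶ × (9.128×10⁻⁹ − 4.738×10⁻⁹) = 1.665×10⁸ m²/s².
v = 12900 m/s = 12.90 km/s.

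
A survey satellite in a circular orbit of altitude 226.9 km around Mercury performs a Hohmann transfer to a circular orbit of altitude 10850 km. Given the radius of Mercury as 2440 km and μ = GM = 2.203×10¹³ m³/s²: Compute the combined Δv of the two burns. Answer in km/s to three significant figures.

r₁ = 2440 + 226.9 = 2666.9 km = 2.6669×10⁶ m.
r₂ = 2440 + 10850 = 13290 km = 1.3290×10⁷ m.
Transfer ellipse a_t = (r₁ + r₂)/2 = 7.978×10⁶ m.
At r₁: circular v_c1 = √(μ/r₁) = 2874 m/s; transfer-periherm v_p = √[μ(2/r₁ − 1/a_t)] = 3709 m/s.
Δv₁ = v_p − v_c1 = 835.3 m/s.
At r₂: circular v_c2 = √(μ/r₂) = 1287 m/s; transfer-apoherm v_a = √[μ(2/r₂ − 1/a_t)] = 744.4 m/s.
Δv₂ = v_c2 − v_a = 543.1 m/s.
Total Δv = Δv₁ + Δv₂ = 1378 m/s = 1.378 km/s.

Δv_total ≈ 1.38 km/s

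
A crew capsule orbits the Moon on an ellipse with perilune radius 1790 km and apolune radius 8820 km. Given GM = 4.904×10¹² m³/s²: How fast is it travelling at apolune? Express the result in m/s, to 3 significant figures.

Semi-major axis a = (r_p + r_a)/2 = 5305.0 km = 5.305×10⁶ m.
Vis-viva: v² = μ(2/r − 1/a) = 4.904×10¹² × (2.268×10⁻⁷ − 1.885×10⁻⁷) = 1.876×10⁵ m²/s².
v = 433.1 m/s.

v ≈ 433 m/s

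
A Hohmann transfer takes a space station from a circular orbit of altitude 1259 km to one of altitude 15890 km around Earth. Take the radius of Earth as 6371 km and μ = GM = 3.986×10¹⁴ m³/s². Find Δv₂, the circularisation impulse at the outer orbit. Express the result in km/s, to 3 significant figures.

r₁ = 6371 + 1259 = 7630.0 km = 7.6300×10⁶ m.
r₂ = 6371 + 15890 = 22261 km = 2.2261×10⁷ m.
Transfer ellipse a_t = (r₁ + r₂)/2 = 1.495×10⁷ m.
At r₁: circular v_c1 = √(μ/r₁) = 7228 m/s; transfer-perigee v_p = √[μ(2/r₁ − 1/a_t)] = 8821 m/s.
At r₂: circular v_c2 = √(μ/r₂) = 4232 m/s; transfer-apogee v_a = √[μ(2/r₂ − 1/a_t)] = 3023 m/s.
Δv₂ = v_c2 − v_a = 1208 m/s.
= 1.208 km/s.

Δv ≈ 1.21 km/s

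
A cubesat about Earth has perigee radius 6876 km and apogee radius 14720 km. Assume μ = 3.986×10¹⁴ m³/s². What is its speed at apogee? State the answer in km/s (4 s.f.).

Semi-major axis a = (r_p + r_a)/2 = 10798 km = 1.080×10⁷ m.
Vis-viva: v² = μ(2/r − 1/a) = 3.986×10¹⁴ × (1.359×10⁻⁷ − 9.261×10⁻⁸) = 1.724×10⁷ m²/s².
v = 4153 m/s = 4.153 km/s.

v ≈ 4.153 km/s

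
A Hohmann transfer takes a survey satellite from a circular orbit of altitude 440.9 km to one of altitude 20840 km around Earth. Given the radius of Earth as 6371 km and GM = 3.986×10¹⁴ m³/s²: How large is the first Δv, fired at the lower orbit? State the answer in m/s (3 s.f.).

Δv ≈ 2030 m/s

r₁ = 6371 + 440.9 = 6811.9 km = 6.8119×10⁶ m.
r₂ = 6371 + 20840 = 27211 km = 2.7211×10⁷ m.
Transfer ellipse a_t = (r₁ + r₂)/2 = 1.701×10⁷ m.
At r₁: circular v_c1 = √(μ/r₁) = 7650 m/s; transfer-perigee v_p = √[μ(2/r₁ − 1/a_t)] = 9675 m/s.
Δv₁ = v_p − v_c1 = 2025 m/s.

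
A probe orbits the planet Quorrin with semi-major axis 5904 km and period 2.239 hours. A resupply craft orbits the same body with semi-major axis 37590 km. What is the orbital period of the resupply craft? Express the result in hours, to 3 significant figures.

T₂ ≈ 36.0 hours

Kepler's third law: T² ∝ a³, so T₂ = T₁ (a₂/a₁)^(3/2).
a₂/a₁ = 6.367, (a₂/a₁)^(3/2) = 16.07.
T₂ = 2.239 × 16.07 = 35.97 hours.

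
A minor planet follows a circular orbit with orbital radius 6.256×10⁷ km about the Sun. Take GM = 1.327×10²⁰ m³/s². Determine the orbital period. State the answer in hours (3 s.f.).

T ≈ 2370 hours

r = 6.256×10⁷ km = 6.256×10¹⁰ m.
Kepler's third law: T = 2π√(r³/μ) = 2π√((6.256×10¹⁰)³ / 1.327×10²⁰).
r³/μ = 1.845×10¹² s², so T = 2π × 1.358×10⁶ = 8.535×10⁶ s.
Converting: 8.535×10⁶ s ÷ 3600 = 2371 hours.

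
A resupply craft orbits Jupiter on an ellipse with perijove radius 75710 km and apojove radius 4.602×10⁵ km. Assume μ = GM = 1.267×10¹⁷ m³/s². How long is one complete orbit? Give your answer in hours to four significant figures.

T ≈ 21.51 hours

Semi-major axis a = (r_p + r_a)/2 = (75710 + 4.6020×10⁵)/2 = 2.6796×10⁵ km = 2.680×10⁸ m.
By Kepler's third law T = 2π√(a³/μ) = 2π × 1.232×10⁴ = 7.743×10⁴ s.
= 21.51 hours.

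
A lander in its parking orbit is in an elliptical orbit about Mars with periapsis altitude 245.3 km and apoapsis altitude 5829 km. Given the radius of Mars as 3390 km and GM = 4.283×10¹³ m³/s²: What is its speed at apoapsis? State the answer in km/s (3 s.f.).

v ≈ 1.62 km/s

r_p = 3390 + 245.3 = 3635.3 km = 3.6353×10⁶ m.
r_a = 3390 + 5829 = 9219.0 km = 9.2190×10⁶ m.
Semi-major axis a = (r_p + r_a)/2 = 6427.1 km = 6.427×10⁶ m.
Vis-viva: v² = μ(2/r − 1/a) = 4.283×10¹³ × (2.169×10⁻⁷ − 1.556×10⁻⁷) = 2.628×10⁶ m²/s².
v = 1621 m/s = 1.621 km/s.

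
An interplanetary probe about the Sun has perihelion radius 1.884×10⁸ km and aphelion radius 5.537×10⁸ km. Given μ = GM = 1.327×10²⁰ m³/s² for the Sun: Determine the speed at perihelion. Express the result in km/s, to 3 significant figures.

Semi-major axis a = (r_p + r_a)/2 = 3.7105×10⁸ km = 3.710×10¹¹ m.
Vis-viva: v² = μ(2/r − 1/a) = 1.327×10²⁰ × (1.062×10⁻¹¹ − 2.695×10⁻¹²) = 1.051×10⁹ m²/s².
v = 32420 m/s = 32.42 km/s.

v ≈ 32.4 km/s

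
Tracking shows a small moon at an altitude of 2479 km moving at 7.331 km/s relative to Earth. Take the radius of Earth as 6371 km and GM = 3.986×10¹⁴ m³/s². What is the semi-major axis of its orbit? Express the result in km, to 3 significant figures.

a ≈ 11000 km

r = 6371 + 2479 = 8850.0 km = 8.850×10⁶ m.
Vis-viva rearranged: 1/a = 2/r − v²/μ = 2.260×10⁻⁷ − 1.348×10⁻⁷ = 9.116×10⁻⁸ m⁻¹.
a = 1.097×10⁷ m = 10970 km.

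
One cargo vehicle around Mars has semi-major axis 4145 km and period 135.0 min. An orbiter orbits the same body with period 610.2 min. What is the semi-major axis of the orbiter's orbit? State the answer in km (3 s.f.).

Kepler's third law: a³ ∝ T², so a₂ = a₁ (T₂/T₁)^(2/3).
T₂/T₁ = 4.520, (T₂/T₁)^(2/3) = 2.734.
a₂ = 4145 × 2.734 = 11330 km.

a₂ ≈ 11300 km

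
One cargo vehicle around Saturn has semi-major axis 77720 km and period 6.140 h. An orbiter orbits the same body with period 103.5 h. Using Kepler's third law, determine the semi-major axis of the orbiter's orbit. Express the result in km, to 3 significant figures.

a₂ ≈ 5.11×10⁵ km

Kepler's third law: a³ ∝ T², so a₂ = a₁ (T₂/T₁)^(2/3).
T₂/T₁ = 16.86, (T₂/T₁)^(2/3) = 6.574.
a₂ = 77720 × 6.574 = 5.110×10⁵ km.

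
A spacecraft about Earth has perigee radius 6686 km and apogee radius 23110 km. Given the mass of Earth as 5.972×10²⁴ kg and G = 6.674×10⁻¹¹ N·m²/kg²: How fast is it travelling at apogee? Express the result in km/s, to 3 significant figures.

v ≈ 2.78 km/s

μ = GM = 6.674×10⁻¹¹ × 5.972×10²⁴ = 3.986×10¹⁴ m³/s².
Semi-major axis a = (r_p + r_a)/2 = 14898 km = 1.490×10⁷ m.
Vis-viva: v² = μ(2/r − 1/a) = 3.986×10¹⁴ × (8.654×10⁻⁸ − 6.712×10⁻⁸) = 7.740×10⁶ m²/s².
v = 2782 m/s = 2.782 km/s.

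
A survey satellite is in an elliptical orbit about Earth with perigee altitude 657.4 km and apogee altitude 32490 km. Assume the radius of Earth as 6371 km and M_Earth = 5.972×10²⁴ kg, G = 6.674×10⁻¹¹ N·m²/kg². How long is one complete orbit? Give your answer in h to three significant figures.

μ = GM = 6.674×10⁻¹¹ × 5.972×10²⁴ = 3.986×10¹⁴ m³/s².
r_p = 6371 + 657.4 = 7028.4 km = 7.0284×10⁶ m.
r_a = 6371 + 32490 = 38861 km = 3.8861×10⁷ m.
Semi-major axis a = (r_p + r_a)/2 = (7028.4 + 38861)/2 = 22945 km = 2.294×10⁷ m.
By Kepler's third law T = 2π√(a³/μ) = 2π × 5.505×10³ = 3.459×10⁴ s.
= 9.608 h.

T ≈ 9.61 h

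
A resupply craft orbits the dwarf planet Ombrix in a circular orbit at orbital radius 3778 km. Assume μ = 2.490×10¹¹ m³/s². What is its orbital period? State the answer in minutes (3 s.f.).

T ≈ 1540 minutes

r = 3778 km = 3.778×10⁶ m.
Kepler's third law: T = 2π√(r³/μ) = 2π√((3.778×10⁶)³ / 2.490×10¹¹).
r³/μ = 2.166×10⁸ s², so T = 2π × 1.472×10⁴ = 9.246×10⁴ s.
Converting: 9.246×10⁴ s ÷ 60.00 = 1541 minutes.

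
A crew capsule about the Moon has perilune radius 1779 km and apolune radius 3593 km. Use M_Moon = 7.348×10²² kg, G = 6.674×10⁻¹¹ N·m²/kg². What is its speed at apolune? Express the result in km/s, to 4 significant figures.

μ = GM = 6.674×10⁻¹¹ × 7.348×10²² = 4.904×10¹² m³/s².
Semi-major axis a = (r_p + r_a)/2 = 2686.0 km = 2.686×10⁶ m.
Vis-viva: v² = μ(2/r − 1/a) = 4.904×10¹² × (5.566×10⁻⁷ − 3.723×10⁻⁷) = 9.040×10⁵ m²/s².
v = 950.8 m/s = 0.9508 km/s.

v ≈ 0.9508 km/s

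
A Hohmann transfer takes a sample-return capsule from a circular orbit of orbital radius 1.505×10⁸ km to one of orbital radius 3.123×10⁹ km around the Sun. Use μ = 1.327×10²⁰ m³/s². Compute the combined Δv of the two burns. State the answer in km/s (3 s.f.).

r₁ = 1.505×10⁸ km = 1.505×10¹¹ m.
r₂ = 3.123×10⁹ km = 3.123×10¹² m.
Transfer ellipse a_t = (r₁ + r₂)/2 = 1.637×10¹² m.
At r₁: circular v_c1 = √(μ/r₁) = 29690 m/s; transfer-perihelion v_p = √[μ(2/r₁ − 1/a_t)] = 41020 m/s.
Δv₁ = v_p − v_c1 = 11320 m/s.
At r₂: circular v_c2 = √(μ/r₂) = 6519 m/s; transfer-aphelion v_a = √[μ(2/r₂ − 1/a_t)] = 1977 m/s.
Δv₂ = v_c2 − v_a = 4542 m/s.
Total Δv = Δv₁ + Δv₂ = 15860 m/s = 15.86 km/s.

Δv_total ≈ 15.9 km/s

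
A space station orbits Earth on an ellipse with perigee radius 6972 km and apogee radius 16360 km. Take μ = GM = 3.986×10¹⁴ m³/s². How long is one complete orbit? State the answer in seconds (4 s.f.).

T ≈ 12540 seconds

Semi-major axis a = (r_p + r_a)/2 = (6972.0 + 16360)/2 = 11666 km = 1.167×10⁷ m.
By Kepler's third law T = 2π√(a³/μ) = 2π × 1.996×10³ = 1.254×10⁴ s.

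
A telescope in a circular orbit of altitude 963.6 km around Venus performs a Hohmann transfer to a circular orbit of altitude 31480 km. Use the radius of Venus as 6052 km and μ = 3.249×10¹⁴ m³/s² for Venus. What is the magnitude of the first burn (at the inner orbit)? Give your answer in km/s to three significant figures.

r₁ = 6052 + 963.6 = 7015.6 km = 7.0156×10⁶ m.
r₂ = 6052 + 31480 = 37532 km = 3.7532×10⁷ m.
Transfer ellipse a_t = (r₁ + r₂)/2 = 2.227×10⁷ m.
At r₁: circular v_c1 = √(μ/r₁) = 6805 m/s; transfer-periapsis v_p = √[μ(2/r₁ − 1/a_t)] = 8834 m/s.
Δv₁ = v_p − v_c1 = 2029 m/s.
= 2.029 km/s.

Δv ≈ 2.03 km/s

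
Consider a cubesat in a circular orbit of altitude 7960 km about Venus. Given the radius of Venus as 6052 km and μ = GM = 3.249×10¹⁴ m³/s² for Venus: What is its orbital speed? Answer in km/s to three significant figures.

v ≈ 4.82 km/s

r = 6052 + 7960 = 14012 km = 1.4012×10⁷ m.
For a circular orbit v = √(μ/r) = √(3.249×10¹⁴ / 1.401×10⁷) = √(2.319×10⁷) = 4815 m/s.
That is 4.815 km/s.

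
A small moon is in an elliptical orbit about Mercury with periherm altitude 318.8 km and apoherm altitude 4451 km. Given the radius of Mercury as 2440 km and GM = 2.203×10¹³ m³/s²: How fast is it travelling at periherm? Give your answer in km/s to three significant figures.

v ≈ 3.38 km/s

r_p = 2440 + 318.8 = 2758.8 km = 2.7588×10⁶ m.
r_a = 2440 + 4451 = 6891.0 km = 6.8910×10⁶ m.
Semi-major axis a = (r_p + r_a)/2 = 4824.9 km = 4.825×10⁶ m.
Vis-viva: v² = μ(2/r − 1/a) = 2.203×10¹³ × (7.250×10⁻⁷ − 2.073×10⁻⁷) = 1.140×10⁷ m²/s².
v = 3377 m/s = 3.377 km/s.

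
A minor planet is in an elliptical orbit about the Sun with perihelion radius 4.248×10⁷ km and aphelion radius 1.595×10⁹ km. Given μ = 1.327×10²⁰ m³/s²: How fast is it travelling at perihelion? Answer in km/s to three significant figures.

v ≈ 78.0 km/s

Semi-major axis a = (r_p + r_a)/2 = 8.1874×10⁸ km = 8.187×10¹¹ m.
Vis-viva: v² = μ(2/r − 1/a) = 1.327×10²⁰ × (4.708×10⁻¹¹ − 1.221×10⁻¹²) = 6.086×10⁹ m²/s².
v = 78010 m/s = 78.01 km/s.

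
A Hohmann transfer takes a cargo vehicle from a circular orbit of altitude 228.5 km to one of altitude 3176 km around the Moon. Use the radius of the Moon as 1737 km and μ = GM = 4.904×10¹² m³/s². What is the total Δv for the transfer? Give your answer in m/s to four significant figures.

Δv_total ≈ 552.1 m/s

r₁ = 1737 + 228.5 = 1965.5 km = 1.9655×10⁶ m.
r₂ = 1737 + 3176 = 4913.0 km = 4.9130×10⁶ m.
Transfer ellipse a_t = (r₁ + r₂)/2 = 3.439×10⁶ m.
At r₁: circular v_c1 = √(μ/r₁) = 1580 m/s; transfer-perilune v_p = √[μ(2/r₁ − 1/a_t)] = 1888 m/s.
Δv₁ = v_p − v_c1 = 308.3 m/s.
At r₂: circular v_c2 = √(μ/r₂) = 999.1 m/s; transfer-apolune v_a = √[μ(2/r₂ − 1/a_t)] = 755.3 m/s.
Δv₂ = v_c2 − v_a = 243.8 m/s.
Total Δv = Δv₁ + Δv₂ = 552.1 m/s.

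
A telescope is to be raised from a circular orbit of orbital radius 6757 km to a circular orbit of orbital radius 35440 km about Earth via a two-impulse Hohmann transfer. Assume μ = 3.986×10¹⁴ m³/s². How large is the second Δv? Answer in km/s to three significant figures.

r₁ = 6757 km = 6.757×10⁶ m.
r₂ = 35440 km = 3.544×10⁷ m.
Transfer ellipse a_t = (r₁ + r₂)/2 = 2.110×10⁷ m.
At r₁: circular v_c1 = √(μ/r₁) = 7681 m/s; transfer-perigee v_p = √[μ(2/r₁ − 1/a_t)] = 9954 m/s.
At r₂: circular v_c2 = √(μ/r₂) = 3354 m/s; transfer-apogee v_a = √[μ(2/r₂ − 1/a_t)] = 1898 m/s.
Δv₂ = v_c2 − v_a = 1456 m/s.
= 1.456 km/s.

Δv ≈ 1.46 km/s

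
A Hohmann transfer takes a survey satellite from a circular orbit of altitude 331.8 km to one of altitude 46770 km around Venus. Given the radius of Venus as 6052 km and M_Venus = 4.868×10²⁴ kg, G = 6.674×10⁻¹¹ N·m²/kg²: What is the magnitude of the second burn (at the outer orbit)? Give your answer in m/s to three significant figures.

μ = GM = 6.674×10⁻¹¹ × 4.868×10²⁴ = 3.249×10¹⁴ m³/s².
r₁ = 6052 + 331.8 = 6383.8 km = 6.3838×10⁶ m.
r₂ = 6052 + 46770 = 52822 km = 5.2822×10⁷ m.
Transfer ellipse a_t = (r₁ + r₂)/2 = 2.960×10⁷ m.
At r₁: circular v_c1 = √(μ/r₁) = 7134 m/s; transfer-periapsis v_p = √[μ(2/r₁ − 1/a_t)] = 9529 m/s.
At r₂: circular v_c2 = √(μ/r₂) = 2480 m/s; transfer-apoapsis v_a = √[μ(2/r₂ − 1/a_t)] = 1152 m/s.
Δv₂ = v_c2 − v_a = 1328 m/s.

Δv ≈ 1330 m/s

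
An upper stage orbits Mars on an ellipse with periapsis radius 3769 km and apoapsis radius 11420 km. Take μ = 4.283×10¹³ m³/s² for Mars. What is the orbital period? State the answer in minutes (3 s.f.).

Semi-major axis a = (r_p + r_a)/2 = (3769.0 + 11420)/2 = 7594.5 km = 7.594×10⁶ m.
By Kepler's third law T = 2π√(a³/μ) = 2π × 3.198×10³ = 2.009×10⁴ s.
= 334.9 minutes.

T ≈ 335 minutes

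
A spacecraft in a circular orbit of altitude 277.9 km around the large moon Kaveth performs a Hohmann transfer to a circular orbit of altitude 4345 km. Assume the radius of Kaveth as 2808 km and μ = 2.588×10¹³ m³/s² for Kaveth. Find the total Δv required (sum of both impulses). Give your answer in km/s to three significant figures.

Δv_total ≈ 0.953 km/s

r₁ = 2808 + 277.9 = 3085.9 km = 3.0859×10⁶ m.
r₂ = 2808 + 4345 = 7153.0 km = 7.1530×10⁶ m.
Transfer ellipse a_t = (r₁ + r₂)/2 = 5.119×10⁶ m.
At r₁: circular v_c1 = √(μ/r₁) = 2896 m/s; transfer-periapsis v_p = √[μ(2/r₁ − 1/a_t)] = 3423 m/s.
Δv₁ = v_p − v_c1 = 527.2 m/s.
At r₂: circular v_c2 = √(μ/r₂) = 1902 m/s; transfer-apoapsis v_a = √[μ(2/r₂ − 1/a_t)] = 1477 m/s.
Δv₂ = v_c2 − v_a = 425.3 m/s.
Total Δv = Δv₁ + Δv₂ = 952.5 m/s = 0.9525 km/s.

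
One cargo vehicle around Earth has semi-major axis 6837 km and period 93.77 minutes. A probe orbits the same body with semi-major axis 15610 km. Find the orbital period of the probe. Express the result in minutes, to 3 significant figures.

T₂ ≈ 323 minutes

Kepler's third law: T² ∝ a³, so T₂ = T₁ (a₂/a₁)^(3/2).
a₂/a₁ = 2.283, (a₂/a₁)^(3/2) = 3.450.
T₂ = 93.77 × 3.450 = 323.5 minutes.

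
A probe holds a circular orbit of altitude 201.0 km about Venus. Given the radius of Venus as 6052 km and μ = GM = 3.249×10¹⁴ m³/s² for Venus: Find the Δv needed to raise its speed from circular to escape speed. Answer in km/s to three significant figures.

Δv ≈ 2.99 km/s

r = 6052 + 201.0 = 6253.0 km = 6.2530×10⁶ m.
Circular speed v_c = √(μ/r) = 7208 m/s.
Escape speed v_esc = √(2μ/r) = √2 × v_c = 10190 m/s.
Δv = v_esc − v_c = 2986 m/s = 2.986 km/s.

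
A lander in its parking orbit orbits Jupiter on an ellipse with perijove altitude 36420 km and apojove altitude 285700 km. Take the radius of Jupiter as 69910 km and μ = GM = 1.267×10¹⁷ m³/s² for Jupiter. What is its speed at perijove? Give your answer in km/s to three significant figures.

r_p = 69910 + 36420 = 106330 km = 1.0633×10⁸ m.
r_a = 69910 + 285700 = 355610 km = 3.5561×10⁸ m.
Semi-major axis a = (r_p + r_a)/2 = 2.3097×10⁵ km = 2.310×10⁸ m.
Vis-viva: v² = μ(2/r − 1/a) = 1.267×10¹⁷ × (1.881×10⁻⁸ − 4.330×10⁻⁹) = 1.835×10⁹ m²/s².
v = 42830 m/s = 42.83 km/s.

v ≈ 42.8 km/s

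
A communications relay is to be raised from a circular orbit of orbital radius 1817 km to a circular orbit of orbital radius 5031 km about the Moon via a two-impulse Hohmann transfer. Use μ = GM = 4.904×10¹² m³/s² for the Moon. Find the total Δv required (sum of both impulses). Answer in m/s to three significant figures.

Δv_total ≈ 617 m/s

r₁ = 1817 km = 1.817×10⁶ m.
r₂ = 5031 km = 5.031×10⁶ m.
Transfer ellipse a_t = (r₁ + r₂)/2 = 3.424×10⁶ m.
At r₁: circular v_c1 = √(μ/r₁) = 1643 m/s; transfer-perilune v_p = √[μ(2/r₁ − 1/a_t)] = 1991 m/s.
Δv₁ = v_p − v_c1 = 348.5 m/s.
At r₂: circular v_c2 = √(μ/r₂) = 987.3 m/s; transfer-apolune v_a = √[μ(2/r₂ − 1/a_t)] = 719.2 m/s.
Δv₂ = v_c2 − v_a = 268.1 m/s.
Total Δv = Δv₁ + Δv₂ = 616.6 m/s.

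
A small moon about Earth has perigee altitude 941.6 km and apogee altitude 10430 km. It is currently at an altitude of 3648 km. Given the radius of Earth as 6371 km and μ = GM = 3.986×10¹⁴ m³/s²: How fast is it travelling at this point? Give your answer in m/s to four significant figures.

r_p = 6371 + 941.6 = 7312.6 km = 7.3126×10⁶ m.
r_a = 6371 + 10430 = 16801 km = 1.6801×10⁷ m.
r = 6371 + 3648 = 10019 km = 1.002×10⁷ m.
Semi-major axis a = (r_p + r_a)/2 = 12057 km = 1.206×10⁷ m.
Vis-viva: v² = μ(2/r − 1/a) = 3.986×10¹⁴ × (1.996×10⁻⁷ − 8.294×10⁻⁸) = 4.651×10⁷ m²/s².
v = 6820 m/s.

v ≈ 6820 m/s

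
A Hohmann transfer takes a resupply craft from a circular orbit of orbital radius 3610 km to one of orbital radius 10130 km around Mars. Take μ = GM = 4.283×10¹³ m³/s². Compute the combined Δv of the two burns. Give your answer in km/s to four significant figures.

r₁ = 3610 km = 3.610×10⁶ m.
r₂ = 10130 km = 1.013×10⁷ m.
Transfer ellipse a_t = (r₁ + r₂)/2 = 6.870×10⁶ m.
At r₁: circular v_c1 = √(μ/r₁) = 3444 m/s; transfer-periapsis v_p = √[μ(2/r₁ − 1/a_t)] = 4183 m/s.
Δv₁ = v_p − v_c1 = 738.2 m/s.
At r₂: circular v_c2 = √(μ/r₂) = 2056 m/s; transfer-apoapsis v_a = √[μ(2/r₂ − 1/a_t)] = 1491 m/s.
Δv₂ = v_c2 − v_a = 565.7 m/s.
Total Δv = Δv₁ + Δv₂ = 1304 m/s = 1.304 km/s.

Δv_total ≈ 1.304 km/s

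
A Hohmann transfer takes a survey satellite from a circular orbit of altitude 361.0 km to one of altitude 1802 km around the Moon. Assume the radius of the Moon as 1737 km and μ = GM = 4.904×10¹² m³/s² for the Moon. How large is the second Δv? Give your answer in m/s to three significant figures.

Δv ≈ 162 m/s

r₁ = 1737 + 361.0 = 2098.0 km = 2.0980×10⁶ m.
r₂ = 1737 + 1802 = 3539.0 km = 3.5390×10⁶ m.
Transfer ellipse a_t = (r₁ + r₂)/2 = 2.818×10⁶ m.
At r₁: circular v_c1 = √(μ/r₁) = 1529 m/s; transfer-perilune v_p = √[μ(2/r₁ − 1/a_t)] = 1713 m/s.
At r₂: circular v_c2 = √(μ/r₂) = 1177 m/s; transfer-apolune v_a = √[μ(2/r₂ − 1/a_t)] = 1016 m/s.
Δv₂ = v_c2 − v_a = 161.5 m/s.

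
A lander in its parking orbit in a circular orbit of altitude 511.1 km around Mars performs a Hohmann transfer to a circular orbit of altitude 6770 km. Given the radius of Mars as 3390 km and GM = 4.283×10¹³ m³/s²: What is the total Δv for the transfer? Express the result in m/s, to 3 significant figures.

r₁ = 3390 + 511.1 = 3901.1 km = 3.9011×10⁶ m.
r₂ = 3390 + 6770 = 10160 km = 1.0160×10⁷ m.
Transfer ellipse a_t = (r₁ + r₂)/2 = 7.031×10⁶ m.
At r₁: circular v_c1 = √(μ/r₁) = 3313 m/s; transfer-periapsis v_p = √[μ(2/r₁ − 1/a_t)] = 3983 m/s.
Δv₁ = v_p − v_c1 = 669.8 m/s.
At r₂: circular v_c2 = √(μ/r₂) = 2053 m/s; transfer-apoapsis v_a = √[μ(2/r₂ − 1/a_t)] = 1529 m/s.
Δv₂ = v_c2 − v_a = 523.8 m/s.
Total Δv = Δv₁ + Δv₂ = 1194 m/s.

Δv_total ≈ 1190 m/s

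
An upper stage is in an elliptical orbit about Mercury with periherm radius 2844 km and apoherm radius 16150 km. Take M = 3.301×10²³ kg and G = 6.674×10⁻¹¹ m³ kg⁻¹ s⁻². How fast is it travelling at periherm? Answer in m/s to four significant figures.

μ = GM = 6.674×10⁻¹¹ × 3.301×10²³ = 2.203×10¹³ m³/s².
Semi-major axis a = (r_p + r_a)/2 = 9497.0 km = 9.497×10⁶ m.
Vis-viva: v² = μ(2/r − 1/a) = 2.203×10¹³ × (7.032×10⁻⁷ − 1.053×10⁻⁷) = 1.317×10⁷ m²/s².
v = 3629 m/s.

v ≈ 3629 m/s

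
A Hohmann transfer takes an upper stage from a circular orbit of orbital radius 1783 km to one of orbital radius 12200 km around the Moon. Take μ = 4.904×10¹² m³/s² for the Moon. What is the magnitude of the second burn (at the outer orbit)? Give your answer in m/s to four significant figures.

Δv ≈ 313.8 m/s

r₁ = 1783 km = 1.783×10⁶ m.
r₂ = 12200 km = 1.220×10⁷ m.
Transfer ellipse a_t = (r₁ + r₂)/2 = 6.992×10⁶ m.
At r₁: circular v_c1 = √(μ/r₁) = 1658 m/s; transfer-perilune v_p = √[μ(2/r₁ − 1/a_t)] = 2191 m/s.
At r₂: circular v_c2 = √(μ/r₂) = 634.0 m/s; transfer-apolune v_a = √[μ(2/r₂ − 1/a_t)] = 320.2 m/s.
Δv₂ = v_c2 − v_a = 313.8 m/s.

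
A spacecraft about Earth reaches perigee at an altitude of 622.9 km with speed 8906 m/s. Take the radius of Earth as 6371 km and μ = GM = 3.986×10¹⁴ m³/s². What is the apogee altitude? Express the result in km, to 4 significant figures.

apogee altitude ≈ 9630 km

r_p = 6371 + 622.9 = 6993.9 km = 6.994×10⁶ m.
Specific energy ε = v²/2 − μ/r = -1.733×10⁷ J/kg, so a = −μ/(2ε) = 1.150×10⁷ m.
The apsides satisfy r_p + r_a = 2a, so the apogee radius is 2a − r_p = 1.600×10⁷ m = 16001 km.
Apogee altitude = 16001 − 6371 = 9630.2 km.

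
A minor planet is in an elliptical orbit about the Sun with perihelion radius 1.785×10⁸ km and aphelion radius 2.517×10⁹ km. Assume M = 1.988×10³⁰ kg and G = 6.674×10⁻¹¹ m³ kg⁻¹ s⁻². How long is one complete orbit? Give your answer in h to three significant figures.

μ = GM = 6.674×10⁻¹¹ × 1.988×10³⁰ = 1.327×10²⁰ m³/s².
Semi-major axis a = (r_p + r_a)/2 = (1.7850×10⁸ + 2.5170×10⁹)/2 = 1.3478×10⁹ km = 1.348×10¹² m.
By Kepler's third law T = 2π√(a³/μ) = 2π × 1.358×10⁸ = 8.535×10⁸ s.
= 2.371×10⁵ h.

T ≈ 237000 h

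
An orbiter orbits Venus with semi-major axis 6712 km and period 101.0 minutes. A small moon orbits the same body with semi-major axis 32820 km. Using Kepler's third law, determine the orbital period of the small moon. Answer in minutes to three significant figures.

T₂ ≈ 1090 minutes

Kepler's third law: T² ∝ a³, so T₂ = T₁ (a₂/a₁)^(3/2).
a₂/a₁ = 4.890, (a₂/a₁)^(3/2) = 10.81.
T₂ = 101.0 × 10.81 = 1092 minutes.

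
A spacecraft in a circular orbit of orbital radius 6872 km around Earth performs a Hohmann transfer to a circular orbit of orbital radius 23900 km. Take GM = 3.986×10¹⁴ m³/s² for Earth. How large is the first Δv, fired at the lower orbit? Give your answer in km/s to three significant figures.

Δv ≈ 1.88 km/s

r₁ = 6872 km = 6.872×10⁶ m.
r₂ = 23900 km = 2.390×10⁷ m.
Transfer ellipse a_t = (r₁ + r₂)/2 = 1.539×10⁷ m.
At r₁: circular v_c1 = √(μ/r₁) = 7616 m/s; transfer-perigee v_p = √[μ(2/r₁ − 1/a_t)] = 9492 m/s.
Δv₁ = v_p − v_c1 = 1876 m/s.
= 1.876 km/s.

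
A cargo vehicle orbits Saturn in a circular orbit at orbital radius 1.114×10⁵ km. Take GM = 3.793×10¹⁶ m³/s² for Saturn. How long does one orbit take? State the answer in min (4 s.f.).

r = 1.114×10⁵ km = 1.114×10⁸ m.
Kepler's third law: T = 2π√(r³/μ) = 2π√((1.114×10⁸)³ / 3.793×10¹⁶).
r³/μ = 3.645×10⁷ s², so T = 2π × 6.037×10³ = 3.793×10⁴ s.
Converting: 3.793×10⁴ s ÷ 60.00 = 632.2 min.

T ≈ 632.2 min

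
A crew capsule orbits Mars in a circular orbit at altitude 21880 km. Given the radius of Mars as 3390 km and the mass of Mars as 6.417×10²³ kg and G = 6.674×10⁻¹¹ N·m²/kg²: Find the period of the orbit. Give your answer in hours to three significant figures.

T ≈ 33.9 hours

μ = GM = 6.674×10⁻¹¹ × 6.417×10²³ = 4.283×10¹³ m³/s².
r = 3390 + 21880 = 25270 km = 2.5270×10⁷ m.
Kepler's third law: T = 2π√(r³/μ) = 2π√((2.527×10⁷)³ / 4.283×10¹³).
r³/μ = 3.768×10⁸ s², so T = 2π × 1.941×10⁴ = 1.220×10⁵ s.
Converting: 1.220×10⁵ s ÷ 3600 = 33.88 hours.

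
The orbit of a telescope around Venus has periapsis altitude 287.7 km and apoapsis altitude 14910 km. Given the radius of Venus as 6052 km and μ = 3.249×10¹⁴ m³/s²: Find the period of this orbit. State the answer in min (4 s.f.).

r_p = 6052 + 287.7 = 6339.7 km = 6.3397×10⁶ m.
r_a = 6052 + 14910 = 20962 km = 2.0962×10⁷ m.
Semi-major axis a = (r_p + r_a)/2 = (6339.7 + 20962)/2 = 13651 km = 1.365×10⁷ m.
By Kepler's third law T = 2π√(a³/μ) = 2π × 2.798×10³ = 1.758×10⁴ s.
= 293.0 min.

T ≈ 293.0 min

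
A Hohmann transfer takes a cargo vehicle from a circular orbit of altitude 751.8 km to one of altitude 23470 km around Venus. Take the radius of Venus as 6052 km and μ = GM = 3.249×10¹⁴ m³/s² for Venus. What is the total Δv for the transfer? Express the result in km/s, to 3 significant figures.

r₁ = 6052 + 751.8 = 6803.8 km = 6.8038×10⁶ m.
r₂ = 6052 + 23470 = 29522 km = 2.9522×10⁷ m.
Transfer ellipse a_t = (r₁ + r₂)/2 = 1.816×10⁷ m.
At r₁: circular v_c1 = √(μ/r₁) = 6910 m/s; transfer-periapsis v_p = √[μ(2/r₁ − 1/a_t)] = 8810 m/s.
Δv₁ = v_p − v_c1 = 1900 m/s.
At r₂: circular v_c2 = √(μ/r₂) = 3317 m/s; transfer-apoapsis v_a = √[μ(2/r₂ − 1/a_t)] = 2030 m/s.
Δv₂ = v_c2 − v_a = 1287 m/s.
Total Δv = Δv₁ + Δv₂ = 3187 m/s = 3.187 km/s.

Δv_total ≈ 3.19 km/s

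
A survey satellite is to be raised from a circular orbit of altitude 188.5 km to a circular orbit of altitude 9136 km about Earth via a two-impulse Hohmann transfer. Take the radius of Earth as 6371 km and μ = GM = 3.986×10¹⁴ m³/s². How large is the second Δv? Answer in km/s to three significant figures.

r₁ = 6371 + 188.5 = 6559.5 km = 6.5595×10⁶ m.
r₂ = 6371 + 9136 = 15507 km = 1.5507×10⁷ m.
Transfer ellipse a_t = (r₁ + r₂)/2 = 1.103×10⁷ m.
At r₁: circular v_c1 = √(μ/r₁) = 7795 m/s; transfer-perigee v_p = √[μ(2/r₁ − 1/a_t)] = 9242 m/s.
At r₂: circular v_c2 = √(μ/r₂) = 5070 m/s; transfer-apogee v_a = √[μ(2/r₂ − 1/a_t)] = 3909 m/s.
Δv₂ = v_c2 − v_a = 1161 m/s.
= 1.161 km/s.

Δv ≈ 1.16 km/s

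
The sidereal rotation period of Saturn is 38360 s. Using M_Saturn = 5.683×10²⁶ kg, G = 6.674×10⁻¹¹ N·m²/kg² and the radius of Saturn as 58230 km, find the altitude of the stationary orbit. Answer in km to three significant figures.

h_sync ≈ 54000 km

μ = GM = 6.674×10⁻¹¹ × 5.683×10²⁶ = 3.793×10¹⁶ m³/s².
A synchronous orbit has period T, so by Kepler's third law a = (μT²/4π²)^(1/3).
μT²/4π² = 3.793×10¹⁶ × (3.836×10⁴)² / 39.48 = 1.414×10²⁴ m³.
a = 1.122×10⁸ m = 1.1223×10⁵ km.
Altitude h = a − R = 1.1223×10⁵ − 58230 = 54003 km.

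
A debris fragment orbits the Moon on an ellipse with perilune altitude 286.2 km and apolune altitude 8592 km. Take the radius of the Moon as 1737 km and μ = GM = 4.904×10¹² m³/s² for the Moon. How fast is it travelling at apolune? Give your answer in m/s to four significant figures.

r_p = 1737 + 286.2 = 2023.2 km = 2.0232×10⁶ m.
r_a = 1737 + 8592 = 10329 km = 1.0329×10⁷ m.
Semi-major axis a = (r_p + r_a)/2 = 6176.1 km = 6.176×10⁶ m.
Vis-viva: v² = μ(2/r − 1/a) = 4.904×10¹² × (1.936×10⁻⁷ − 1.619×10⁻⁷) = 1.555×10⁵ m²/s².
v = 394.4 m/s.

v ≈ 394.4 m/s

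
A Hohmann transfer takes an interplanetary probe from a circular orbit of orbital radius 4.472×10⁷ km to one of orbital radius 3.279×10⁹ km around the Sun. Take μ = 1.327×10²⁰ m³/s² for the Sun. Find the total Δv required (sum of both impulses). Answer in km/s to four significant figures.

Δv_total ≈ 27.36 km/s

r₁ = 4.472×10⁷ km = 4.472×10¹⁰ m.
r₂ = 3.279×10⁹ km = 3.279×10¹² m.
Transfer ellipse a_t = (r₁ + r₂)/2 = 1.662×10¹² m.
At r₁: circular v_c1 = √(μ/r₁) = 54470 m/s; transfer-perihelion v_p = √[μ(2/r₁ − 1/a_t)] = 76520 m/s.
Δv₁ = v_p − v_c1 = 22040 m/s.
At r₂: circular v_c2 = √(μ/r₂) = 6362 m/s; transfer-aphelion v_a = √[μ(2/r₂ − 1/a_t)] = 1044 m/s.
Δv₂ = v_c2 − v_a = 5318 m/s.
Total Δv = Δv₁ + Δv₂ = 27360 m/s = 27.36 km/s.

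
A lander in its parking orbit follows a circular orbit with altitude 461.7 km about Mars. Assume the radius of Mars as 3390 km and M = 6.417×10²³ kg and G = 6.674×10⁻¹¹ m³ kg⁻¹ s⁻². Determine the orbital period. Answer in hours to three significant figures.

T ≈ 2.02 hours

μ = GM = 6.674×10⁻¹¹ × 6.417×10²³ = 4.283×10¹³ m³/s².
r = 3390 + 461.7 = 3851.7 km = 3.8517×10⁶ m.
Kepler's third law: T = 2π√(r³/μ) = 2π√((3.852×10⁶)³ / 4.283×10¹³).
r³/μ = 1.334×10⁶ s², so T = 2π × 1.155×10³ = 7.258×10³ s.
Converting: 7.258×10³ s ÷ 3600 = 2.016 hours.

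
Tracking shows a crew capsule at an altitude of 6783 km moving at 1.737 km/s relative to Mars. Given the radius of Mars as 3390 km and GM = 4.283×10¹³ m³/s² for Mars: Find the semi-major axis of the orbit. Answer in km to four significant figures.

r = 3390 + 6783 = 10173 km = 1.017×10⁷ m.
Specific orbital energy ε = v²/2 − μ/r = (1737)²/2 − 4.283×10¹³/1.017×10⁷ = -2.702×10⁶ J/kg.
Since ε = −μ/(2a), a = −μ/(2ε) = 7.927×10⁶ m = 7926.8 km.

a ≈ 7927 km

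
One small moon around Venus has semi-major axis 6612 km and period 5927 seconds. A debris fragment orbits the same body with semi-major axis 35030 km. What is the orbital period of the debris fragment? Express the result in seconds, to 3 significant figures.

Kepler's third law: T² ∝ a³, so T₂ = T₁ (a₂/a₁)^(3/2).
a₂/a₁ = 5.298, (a₂/a₁)^(3/2) = 12.19.
T₂ = 5927 × 12.19 = 72280 seconds.

T₂ ≈ 72300 seconds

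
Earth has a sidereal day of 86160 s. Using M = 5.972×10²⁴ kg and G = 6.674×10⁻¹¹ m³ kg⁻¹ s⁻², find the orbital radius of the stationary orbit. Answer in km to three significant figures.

r_sync ≈ 42200 km

μ = GM = 6.674×10⁻¹¹ × 5.972×10²⁴ = 3.986×10¹⁴ m³/s².
A synchronous orbit has period T, so by Kepler's third law a = (μT²/4π²)^(1/3).
μT²/4π² = 3.986×10¹⁴ × (8.616×10⁴)² / 39.48 = 7.495×10²² m³.
a = 4.216×10⁷ m = 42162 km.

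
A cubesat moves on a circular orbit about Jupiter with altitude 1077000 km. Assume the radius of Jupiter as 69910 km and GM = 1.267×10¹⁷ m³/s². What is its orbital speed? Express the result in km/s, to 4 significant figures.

r = 69910 + 1077000 = 1146900 km = 1.1469×10⁹ m.
For a circular orbit v = √(μ/r) = √(1.267×10¹⁷ / 1.147×10⁹) = √(1.105×10⁸) = 10510 m/s.
That is 10.51 km/s.

v ≈ 10.51 km/s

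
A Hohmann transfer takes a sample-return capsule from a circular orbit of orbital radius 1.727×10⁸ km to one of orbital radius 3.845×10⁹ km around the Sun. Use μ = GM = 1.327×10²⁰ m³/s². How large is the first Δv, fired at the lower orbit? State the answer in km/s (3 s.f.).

Δv ≈ 10.6 km/s

r₁ = 1.727×10⁸ km = 1.727×10¹¹ m.
r₂ = 3.845×10⁹ km = 3.845×10¹² m.
Transfer ellipse a_t = (r₁ + r₂)/2 = 2.009×10¹² m.
At r₁: circular v_c1 = √(μ/r₁) = 27720 m/s; transfer-perihelion v_p = √[μ(2/r₁ − 1/a_t)] = 38350 m/s.
Δv₁ = v_p − v_c1 = 10630 m/s.
= 10.63 km/s.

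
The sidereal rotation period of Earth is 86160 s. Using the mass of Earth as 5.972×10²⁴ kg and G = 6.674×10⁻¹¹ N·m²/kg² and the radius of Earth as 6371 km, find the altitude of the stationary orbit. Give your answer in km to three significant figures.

μ = GM = 6.674×10⁻¹¹ × 5.972×10²⁴ = 3.986×10¹⁴ m³/s².
A synchronous orbit has period T, so by Kepler's third law a = (μT²/4π²)^(1/3).
μT²/4π² = 3.986×10¹⁴ × (8.616×10⁴)² / 39.48 = 7.495×10²² m³.
a = 4.216×10⁷ m = 42162 km.
Altitude h = a − R = 42162 − 6371 = 35791 km.

h_sync ≈ 35800 km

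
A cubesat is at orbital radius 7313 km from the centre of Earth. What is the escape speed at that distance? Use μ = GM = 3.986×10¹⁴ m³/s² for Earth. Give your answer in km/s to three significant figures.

v_esc ≈ 10.4 km/s

r = 7313 km = 7.313×10⁶ m.
Escape speed v_esc = √(2μ/r) = √(2 × 3.986×10¹⁴ / 7.313×10⁶) = √(1.090×10⁸) = 10440 m/s.
= 10.44 km/s.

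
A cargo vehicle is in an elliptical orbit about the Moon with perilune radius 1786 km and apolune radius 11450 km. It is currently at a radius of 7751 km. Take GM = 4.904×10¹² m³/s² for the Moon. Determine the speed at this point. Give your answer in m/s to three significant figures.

Semi-major axis a = (r_p + r_a)/2 = 6618.0 km = 6.618×10⁶ m.
Vis-viva: v² = μ(2/r − 1/a) = 4.904×10¹² × (2.580×10⁻⁷ − 1.511×10⁻⁷) = 5.244×10⁵ m²/s².
v = 724.1 m/s.

v ≈ 724 m/s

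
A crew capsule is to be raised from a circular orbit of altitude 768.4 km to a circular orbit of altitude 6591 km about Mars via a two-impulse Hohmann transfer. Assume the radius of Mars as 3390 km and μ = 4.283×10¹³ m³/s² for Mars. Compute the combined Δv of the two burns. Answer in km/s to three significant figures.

r₁ = 3390 + 768.4 = 4158.4 km = 4.1584×10⁶ m.
r₂ = 3390 + 6591 = 9981.0 km = 9.9810×10⁶ m.
Transfer ellipse a_t = (r₁ + r₂)/2 = 7.070×10⁶ m.
At r₁: circular v_c1 = √(μ/r₁) = 3209 m/s; transfer-periapsis v_p = √[μ(2/r₁ − 1/a_t)] = 3813 m/s.
Δv₁ = v_p − v_c1 = 604.0 m/s.
At r₂: circular v_c2 = √(μ/r₂) = 2072 m/s; transfer-apoapsis v_a = √[μ(2/r₂ − 1/a_t)] = 1589 m/s.
Δv₂ = v_c2 − v_a = 482.8 m/s.
Total Δv = Δv₁ + Δv₂ = 1087 m/s = 1.087 km/s.

Δv_total ≈ 1.09 km/s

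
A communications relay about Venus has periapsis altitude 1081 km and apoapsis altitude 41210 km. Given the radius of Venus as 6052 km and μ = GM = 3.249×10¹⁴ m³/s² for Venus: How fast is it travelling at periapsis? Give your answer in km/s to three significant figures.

v ≈ 8.90 km/s

r_p = 6052 + 1081 = 7133.0 km = 7.1330×10⁶ m.
r_a = 6052 + 41210 = 47262 km = 4.7262×10⁷ m.
Semi-major axis a = (r_p + r_a)/2 = 27198 km = 2.720×10⁷ m.
Vis-viva: v² = μ(2/r − 1/a) = 3.249×10¹⁴ × (2.804×10⁻⁷ − 3.677×10⁻⁸) = 7.915×10⁷ m²/s².
v = 8897 m/s = 8.897 km/s.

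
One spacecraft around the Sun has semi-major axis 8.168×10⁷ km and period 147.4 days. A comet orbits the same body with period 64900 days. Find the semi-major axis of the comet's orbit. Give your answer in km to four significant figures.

Kepler's third law: a³ ∝ T², so a₂ = a₁ (T₂/T₁)^(2/3).
T₂/T₁ = 440.3, (T₂/T₁)^(2/3) = 57.88.
a₂ = 8.168×10⁷ × 57.88 = 4.727×10⁹ km.

a₂ ≈ 4.727×10⁹ km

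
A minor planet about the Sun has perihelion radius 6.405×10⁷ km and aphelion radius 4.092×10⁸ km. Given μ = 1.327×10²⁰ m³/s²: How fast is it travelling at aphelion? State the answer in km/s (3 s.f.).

v ≈ 9.37 km/s

Semi-major axis a = (r_p + r_a)/2 = 2.3662×10⁸ km = 2.366×10¹¹ m.
Vis-viva: v² = μ(2/r − 1/a) = 1.327×10²⁰ × (4.888×10⁻¹² − 4.226×10⁻¹²) = 8.778×10⁷ m²/s².
v = 9369 m/s = 9.369 km/s.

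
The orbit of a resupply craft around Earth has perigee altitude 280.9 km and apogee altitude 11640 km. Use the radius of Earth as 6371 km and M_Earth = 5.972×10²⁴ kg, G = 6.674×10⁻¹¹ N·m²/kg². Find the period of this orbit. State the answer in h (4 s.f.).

T ≈ 3.786 h

μ = GM = 6.674×10⁻¹¹ × 5.972×10²⁴ = 3.986×10¹⁴ m³/s².
r_p = 6371 + 280.9 = 6651.9 km = 6.6519×10⁶ m.
r_a = 6371 + 11640 = 18011 km = 1.8011×10⁷ m.
Semi-major axis a = (r_p + r_a)/2 = (6651.9 + 18011)/2 = 12331 km = 1.233×10⁷ m.
By Kepler's third law T = 2π√(a³/μ) = 2π × 2.169×10³ = 1.363×10⁴ s.
= 3.786 h.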